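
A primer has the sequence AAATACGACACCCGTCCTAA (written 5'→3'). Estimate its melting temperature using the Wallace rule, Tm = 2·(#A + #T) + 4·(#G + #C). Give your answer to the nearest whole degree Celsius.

58°C

Base counts: A=8, T=3, G=2, C=7 (length 20).
Tm = 2·(8+3) + 4·(2+7) = 2·11 + 4·9 = 22 + 36 = 58°C.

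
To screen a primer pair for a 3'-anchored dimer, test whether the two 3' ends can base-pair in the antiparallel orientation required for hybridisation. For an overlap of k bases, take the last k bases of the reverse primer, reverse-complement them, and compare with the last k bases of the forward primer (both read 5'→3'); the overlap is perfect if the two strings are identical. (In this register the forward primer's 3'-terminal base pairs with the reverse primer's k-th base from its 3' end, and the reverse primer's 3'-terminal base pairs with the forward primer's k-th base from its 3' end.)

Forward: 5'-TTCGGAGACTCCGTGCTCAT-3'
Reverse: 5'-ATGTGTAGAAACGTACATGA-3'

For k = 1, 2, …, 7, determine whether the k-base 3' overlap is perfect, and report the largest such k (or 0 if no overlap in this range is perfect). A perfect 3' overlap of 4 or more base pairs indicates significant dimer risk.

Longest perfect overlap: 4 complementary base pairs; significant dimer risk (threshold 4).

Last 7 bases (5'→3') — forward …TGCTCAT, reverse …TACATGA.
Reverse complement of the reverse primer's last 7 bases: TCATGTA; its first k bases are the reverse complement of the reverse primer's last k bases, so a perfect k-base overlap needs the forward primer's last k bases to equal them.
Comparing (forward last k vs required): k=1: T vs T ✓; k=2: AT vs TC ✗; k=3: CAT vs TCA ✗; k=4: TCAT vs TCAT ✓; k=5: CTCAT vs TCATG ✗; k=6: GCTCAT vs TCATGT ✗; k=7: TGCTCAT vs TCATGTA ✗.
Perfect overlaps at k = 1, 4; the largest is 4.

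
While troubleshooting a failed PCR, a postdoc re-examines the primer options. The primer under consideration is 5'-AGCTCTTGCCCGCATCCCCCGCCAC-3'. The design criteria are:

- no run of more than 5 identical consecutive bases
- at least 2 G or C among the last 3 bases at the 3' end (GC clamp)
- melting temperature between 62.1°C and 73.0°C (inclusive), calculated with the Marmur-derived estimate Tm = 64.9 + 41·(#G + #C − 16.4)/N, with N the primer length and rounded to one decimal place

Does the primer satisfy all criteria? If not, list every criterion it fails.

Meets all criteria.

Base counts: A=3, T=4, G=4, C=14 (length 25).
homopolymer run: longest run = 5 ✓
GC clamp: 3' end CAC has 2 G/C ✓
Tm: Tm = 64.9 + 41·(18 − 16.4)/25 = 67.5°C ✓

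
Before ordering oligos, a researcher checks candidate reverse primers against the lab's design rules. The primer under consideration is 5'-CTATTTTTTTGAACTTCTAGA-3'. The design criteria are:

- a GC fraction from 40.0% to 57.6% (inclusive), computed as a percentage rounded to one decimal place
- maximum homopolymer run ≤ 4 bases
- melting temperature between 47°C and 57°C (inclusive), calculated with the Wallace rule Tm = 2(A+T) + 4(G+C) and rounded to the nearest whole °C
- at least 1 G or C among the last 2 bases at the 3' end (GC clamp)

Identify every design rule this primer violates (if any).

Base counts: A=5, T=11, G=2, C=3 (length 21).
GC content: GC 5/21 = 23.8%, outside 40.0–57.6% ✗
homopolymer run: longest run = 7, exceeds 4 ✗
Tm: Tm = 2·16 + 4·5 = 52°C ✓
GC clamp: 3' end GA has 1 G/C ✓

Fails: GC content, homopolymer run.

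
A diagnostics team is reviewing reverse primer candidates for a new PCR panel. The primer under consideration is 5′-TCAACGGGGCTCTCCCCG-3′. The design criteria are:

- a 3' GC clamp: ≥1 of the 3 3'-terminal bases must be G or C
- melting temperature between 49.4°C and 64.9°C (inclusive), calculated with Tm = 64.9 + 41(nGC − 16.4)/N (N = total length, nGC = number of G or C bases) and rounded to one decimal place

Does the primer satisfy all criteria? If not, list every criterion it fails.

Base counts: A=2, T=3, G=5, C=8 (length 18).
GC clamp: 3' end CCG has 3 G/C ✓
Tm: Tm = 64.9 + 41·(13 − 16.4)/18 = 57.2°C ✓

Meets all criteria.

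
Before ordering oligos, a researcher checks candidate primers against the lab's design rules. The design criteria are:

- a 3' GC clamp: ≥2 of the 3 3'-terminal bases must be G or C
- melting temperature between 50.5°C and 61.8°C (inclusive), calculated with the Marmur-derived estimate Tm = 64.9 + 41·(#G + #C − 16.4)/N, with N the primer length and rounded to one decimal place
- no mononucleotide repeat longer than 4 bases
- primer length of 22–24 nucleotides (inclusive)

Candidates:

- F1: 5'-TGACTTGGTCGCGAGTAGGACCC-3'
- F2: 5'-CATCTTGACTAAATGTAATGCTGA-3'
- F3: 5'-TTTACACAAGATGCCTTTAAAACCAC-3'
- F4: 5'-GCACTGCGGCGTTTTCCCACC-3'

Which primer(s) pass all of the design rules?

F1 (23 nt, A=4 T=5 G=8 C=6): 3' end CCC has 3 G/C ✓; Tm = 64.9 + 41·(14 − 16.4)/23 = 60.6°C ✓; longest run = 3 ✓; length 23 ✓ — passes.
F2 (24 nt, A=8 T=8 G=4 C=4): 3' end TGA has 1 G/C, need ≥2 ✗; Tm = 64.9 + 41·(8 − 16.4)/24 = 50.6°C ✓; longest run = 3 ✓; length 24 ✓ — fails.
F3 (26 nt, A=10 T=7 G=2 C=7): 3' end CAC has 2 G/C ✓; Tm = 64.9 + 41·(9 − 16.4)/26 = 53.2°C ✓; longest run = 4 ✓; length 26, outside 22–24 ✗ — fails.
F4 (21 nt, A=2 T=5 G=5 C=9): 3' end ACC has 2 G/C ✓; Tm = 64.9 + 41·(14 − 16.4)/21 = 60.2°C ✓; longest run = 4 ✓; length 21, outside 22–24 ✗ — fails.

F1 only.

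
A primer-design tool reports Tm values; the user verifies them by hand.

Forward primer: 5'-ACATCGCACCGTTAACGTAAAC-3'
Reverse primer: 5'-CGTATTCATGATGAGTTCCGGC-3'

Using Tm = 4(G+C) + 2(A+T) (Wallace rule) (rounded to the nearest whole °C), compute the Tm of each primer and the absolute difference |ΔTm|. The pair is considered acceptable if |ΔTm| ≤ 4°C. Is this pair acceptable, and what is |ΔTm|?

|ΔTm| = 2°C; the pair is acceptable.

Forward: A=8 T=4 G=3 C=7 → Tm = 2·12 + 4·10 = 64°C.
Reverse: A=4 T=7 G=6 C=5 → Tm = 2·11 + 4·11 = 66°C.
|ΔTm| = |64 − 66| = 2°C, ≤ 4°C.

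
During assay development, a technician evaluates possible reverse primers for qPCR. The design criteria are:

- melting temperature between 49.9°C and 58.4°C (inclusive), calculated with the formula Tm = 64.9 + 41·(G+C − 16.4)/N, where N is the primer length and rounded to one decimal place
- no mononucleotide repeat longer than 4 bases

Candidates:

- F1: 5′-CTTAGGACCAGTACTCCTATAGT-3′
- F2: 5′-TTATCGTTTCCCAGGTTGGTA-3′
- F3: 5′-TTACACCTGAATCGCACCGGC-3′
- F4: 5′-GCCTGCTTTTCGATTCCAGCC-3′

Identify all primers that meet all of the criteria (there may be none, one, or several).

F1 (23 nt, A=6 T=7 G=4 C=6): Tm = 64.9 + 41·(10 − 16.4)/23 = 53.5°C ✓; longest run = 2 ✓ — passes.
F2 (21 nt, A=3 T=9 G=5 C=4): Tm = 64.9 + 41·(9 − 16.4)/21 = 50.5°C ✓; longest run = 3 ✓ — passes.
F3 (21 nt, A=5 T=4 G=4 C=8): Tm = 64.9 + 41·(12 − 16.4)/21 = 56.3°C ✓; longest run = 2 ✓ — passes.
F4 (21 nt, A=2 T=7 G=4 C=8): Tm = 64.9 + 41·(12 − 16.4)/21 = 56.3°C ✓; longest run = 4 ✓ — passes.

F1, F2, F3 and F4.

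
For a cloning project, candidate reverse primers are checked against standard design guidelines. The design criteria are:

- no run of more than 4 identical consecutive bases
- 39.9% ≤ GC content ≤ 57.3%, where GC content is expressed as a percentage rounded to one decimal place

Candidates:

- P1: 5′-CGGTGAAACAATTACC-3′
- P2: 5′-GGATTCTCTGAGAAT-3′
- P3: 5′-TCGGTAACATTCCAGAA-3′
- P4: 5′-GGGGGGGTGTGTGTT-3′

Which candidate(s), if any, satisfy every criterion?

P1, P2 and P3.

P1 (16 nt, A=6 T=3 G=3 C=4): longest run = 3 ✓; GC 7/16 = 43.8% ✓ — passes.
P2 (15 nt, A=4 T=5 G=4 C=2): longest run = 2 ✓; GC 6/15 = 40.0% ✓ — passes.
P3 (17 nt, A=6 T=4 G=3 C=4): longest run = 2 ✓; GC 7/17 = 41.2% ✓ — passes.
P4 (15 nt, A=0 T=5 G=10 C=0): longest run = 7, exceeds 4 ✗; GC 10/15 = 66.7%, outside 39.9–57.3% ✗ — fails.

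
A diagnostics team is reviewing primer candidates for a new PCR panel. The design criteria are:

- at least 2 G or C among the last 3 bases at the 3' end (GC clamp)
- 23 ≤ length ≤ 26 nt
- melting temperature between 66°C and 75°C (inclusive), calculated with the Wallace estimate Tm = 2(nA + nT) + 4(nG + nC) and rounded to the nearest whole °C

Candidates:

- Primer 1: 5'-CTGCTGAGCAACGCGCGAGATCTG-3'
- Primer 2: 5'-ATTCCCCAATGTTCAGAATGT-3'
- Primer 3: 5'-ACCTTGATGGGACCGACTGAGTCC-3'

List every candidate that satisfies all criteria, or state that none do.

Primer 1 (24 nt, A=5 T=4 G=8 C=7): 3' end CTG has 2 G/C ✓; length 24 ✓; Tm = 2·9 + 4·15 = 78°C, outside 66–75°C ✗ — fails.
Primer 2 (21 nt, A=6 T=7 G=3 C=5): 3' end TGT has 1 G/C, need ≥2 ✗; length 21, outside 23–26 ✗; Tm = 2·13 + 4·8 = 58°C, outside 66–75°C ✗ — fails.
Primer 3 (24 nt, A=5 T=5 G=7 C=7): 3' end TCC has 2 G/C ✓; length 24 ✓; Tm = 2·10 + 4·14 = 76°C, outside 66–75°C ✗ — fails.

None of the candidates satisfy all criteria.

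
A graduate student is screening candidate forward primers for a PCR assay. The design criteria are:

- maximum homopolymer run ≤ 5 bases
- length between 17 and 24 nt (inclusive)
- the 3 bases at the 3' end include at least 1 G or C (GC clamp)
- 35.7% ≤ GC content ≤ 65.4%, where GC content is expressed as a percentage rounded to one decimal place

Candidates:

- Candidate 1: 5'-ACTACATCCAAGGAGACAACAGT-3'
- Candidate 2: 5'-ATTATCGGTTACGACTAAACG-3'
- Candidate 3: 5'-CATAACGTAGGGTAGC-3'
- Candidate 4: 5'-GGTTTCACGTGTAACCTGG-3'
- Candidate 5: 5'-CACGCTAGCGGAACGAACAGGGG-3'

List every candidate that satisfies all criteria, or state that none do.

Candidate 1 (23 nt, A=10 T=3 G=4 C=6): longest run = 2 ✓; length 23 ✓; 3' end AGT has 1 G/C ✓; GC 10/23 = 43.5% ✓ — passes.
Candidate 2 (21 nt, A=7 T=6 G=4 C=4): longest run = 3 ✓; length 21 ✓; 3' end ACG has 2 G/C ✓; GC 8/21 = 38.1% ✓ — passes.
Candidate 3 (16 nt, A=5 T=3 G=5 C=3): longest run = 3 ✓; length 16, outside 17–24 ✗; 3' end AGC has 2 G/C ✓; GC 8/16 = 50.0% ✓ — fails.
Candidate 4 (19 nt, A=3 T=6 G=6 C=4): longest run = 3 ✓; length 19 ✓; 3' end TGG has 2 G/C ✓; GC 10/19 = 52.6% ✓ — passes.
Candidate 5 (23 nt, A=7 T=1 G=9 C=6): longest run = 4 ✓; length 23 ✓; 3' end GGG has 3 G/C ✓; GC 15/23 = 65.2% ✓ — passes.

Candidate 1, Candidate 2, Candidate 4 and Candidate 5.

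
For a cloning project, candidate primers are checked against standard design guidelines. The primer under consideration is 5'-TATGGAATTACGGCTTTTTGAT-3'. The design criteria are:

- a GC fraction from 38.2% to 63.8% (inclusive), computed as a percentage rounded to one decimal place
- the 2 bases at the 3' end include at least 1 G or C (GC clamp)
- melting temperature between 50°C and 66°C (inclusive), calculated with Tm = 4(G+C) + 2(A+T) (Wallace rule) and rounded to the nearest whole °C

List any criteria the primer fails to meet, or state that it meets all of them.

Base counts: A=5, T=10, G=5, C=2 (length 22).
GC content: GC 7/22 = 31.8%, outside 38.2–63.8% ✗
GC clamp: 3' end AT has 0 G/C, need ≥1 ✗
Tm: Tm = 2·15 + 4·7 = 58°C ✓

Fails: GC content, GC clamp.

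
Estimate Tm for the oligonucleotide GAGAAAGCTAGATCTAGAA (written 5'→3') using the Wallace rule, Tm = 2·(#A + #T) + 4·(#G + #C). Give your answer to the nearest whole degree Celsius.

52°C

Base counts: A=9, T=3, G=5, C=2 (length 19).
Tm = 2·(9+3) + 4·(5+2) = 2·12 + 4·7 = 24 + 28 = 52°C.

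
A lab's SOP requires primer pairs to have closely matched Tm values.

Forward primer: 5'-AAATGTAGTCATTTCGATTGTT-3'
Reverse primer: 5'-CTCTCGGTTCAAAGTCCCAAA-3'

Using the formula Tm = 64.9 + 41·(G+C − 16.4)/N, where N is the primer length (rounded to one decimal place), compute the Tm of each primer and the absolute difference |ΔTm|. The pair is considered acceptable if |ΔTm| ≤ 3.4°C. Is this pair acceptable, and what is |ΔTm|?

Forward: G+C = 6, N = 22 → Tm = 64.9 + 41·(6 − 16.4)/22 = 45.5°C.
Reverse: G+C = 10, N = 21 → Tm = 64.9 + 41·(10 − 16.4)/21 = 52.4°C.
|ΔTm| = |45.5 − 52.4| = 6.9°C, > 3.4°C.

|ΔTm| = 6.9°C; the pair is not acceptable.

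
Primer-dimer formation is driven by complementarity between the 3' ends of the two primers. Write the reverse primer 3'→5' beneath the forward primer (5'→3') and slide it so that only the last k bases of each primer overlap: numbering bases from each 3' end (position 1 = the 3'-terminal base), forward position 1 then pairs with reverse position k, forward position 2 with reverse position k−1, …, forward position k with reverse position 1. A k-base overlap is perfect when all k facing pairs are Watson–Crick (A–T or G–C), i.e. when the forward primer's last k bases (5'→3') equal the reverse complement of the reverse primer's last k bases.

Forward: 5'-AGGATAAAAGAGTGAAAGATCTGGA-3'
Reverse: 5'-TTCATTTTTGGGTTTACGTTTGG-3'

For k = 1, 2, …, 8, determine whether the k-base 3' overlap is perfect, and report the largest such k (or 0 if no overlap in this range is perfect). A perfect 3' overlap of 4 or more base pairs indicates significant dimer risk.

Last 8 bases (5'→3') — forward …GATCTGGA, reverse …ACGTTTGG.
Reverse complement of the reverse primer's last 8 bases: CCAAACGT; its first k bases are the reverse complement of the reverse primer's last k bases, so a perfect k-base overlap needs the forward primer's last k bases to equal them.
Comparing (forward last k vs required): k=1: A vs C ✗; k=2: GA vs CC ✗; k=3: GGA vs CCA ✗; k=4: TGGA vs CCAA ✗; k=5: CTGGA vs CCAAA ✗; k=6: TCTGGA vs CCAAAC ✗; k=7: ATCTGGA vs CCAAACG ✗; k=8: GATCTGGA vs CCAAACGT ✗.
No overlap length from 1 to 8 is perfect, so the longest perfect 3' overlap is 0.

Longest perfect overlap: 0 complementary base pairs; below the dimer-risk threshold (threshold 4).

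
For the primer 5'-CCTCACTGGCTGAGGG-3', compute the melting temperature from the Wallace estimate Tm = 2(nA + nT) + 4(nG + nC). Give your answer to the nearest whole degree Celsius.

54°C

Base counts: A=2, T=3, G=6, C=5 (length 16).
Tm = 2·(2+3) + 4·(6+5) = 2·5 + 4·11 = 10 + 44 = 54°C.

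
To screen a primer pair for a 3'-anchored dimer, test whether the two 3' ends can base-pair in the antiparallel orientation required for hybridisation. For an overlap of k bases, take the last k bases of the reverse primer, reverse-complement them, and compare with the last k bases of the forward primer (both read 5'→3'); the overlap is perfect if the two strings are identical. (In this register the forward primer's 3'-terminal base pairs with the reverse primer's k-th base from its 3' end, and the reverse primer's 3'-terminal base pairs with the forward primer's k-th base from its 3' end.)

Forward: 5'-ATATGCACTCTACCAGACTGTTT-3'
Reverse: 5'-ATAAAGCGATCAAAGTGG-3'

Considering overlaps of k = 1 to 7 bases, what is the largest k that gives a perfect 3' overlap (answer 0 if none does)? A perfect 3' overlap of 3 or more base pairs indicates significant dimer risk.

Longest perfect overlap: 0 complementary base pairs; below the dimer-risk threshold (threshold 3).

Last 7 bases (5'→3') — forward …ACTGTTT, reverse …AAAGTGG.
Reverse complement of the reverse primer's last 7 bases: CCACTTT; its first k bases are the reverse complement of the reverse primer's last k bases, so a perfect k-base overlap needs the forward primer's last k bases to equal them.
Comparing (forward last k vs required): k=1: T vs C ✗; k=2: TT vs CC ✗; k=3: TTT vs CCA ✗; k=4: GTTT vs CCAC ✗; k=5: TGTTT vs CCACT ✗; k=6: CTGTTT vs CCACTT ✗; k=7: ACTGTTT vs CCACTTT ✗.
No overlap length from 1 to 7 is perfect, so the longest perfect 3' overlap is 0.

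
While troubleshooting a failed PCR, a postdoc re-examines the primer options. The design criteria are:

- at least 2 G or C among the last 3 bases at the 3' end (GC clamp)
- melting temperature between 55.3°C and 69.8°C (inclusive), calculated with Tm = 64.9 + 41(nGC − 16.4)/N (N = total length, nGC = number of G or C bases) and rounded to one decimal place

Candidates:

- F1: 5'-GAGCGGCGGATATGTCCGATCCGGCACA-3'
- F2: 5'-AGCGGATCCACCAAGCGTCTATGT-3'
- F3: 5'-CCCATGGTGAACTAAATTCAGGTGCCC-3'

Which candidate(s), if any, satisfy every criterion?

F3 only.

F1 (28 nt, A=6 T=4 G=10 C=8): 3' end ACA has 1 G/C, need ≥2 ✗; Tm = 64.9 + 41·(18 − 16.4)/28 = 67.2°C ✓ — fails.
F2 (24 nt, A=6 T=5 G=6 C=7): 3' end TGT has 1 G/C, need ≥2 ✗; Tm = 64.9 + 41·(13 − 16.4)/24 = 59.1°C ✓ — fails.
F3 (27 nt, A=7 T=6 G=6 C=8): 3' end CCC has 3 G/C ✓; Tm = 64.9 + 41·(14 − 16.4)/27 = 61.3°C ✓ — passes.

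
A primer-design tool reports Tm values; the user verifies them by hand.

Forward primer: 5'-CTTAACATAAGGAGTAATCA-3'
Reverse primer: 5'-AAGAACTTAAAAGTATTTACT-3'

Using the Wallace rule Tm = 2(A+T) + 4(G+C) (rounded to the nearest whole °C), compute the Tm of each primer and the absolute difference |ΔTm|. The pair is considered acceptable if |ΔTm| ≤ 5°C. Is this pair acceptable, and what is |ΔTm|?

|ΔTm| = 2°C; the pair is acceptable.

Forward: A=9 T=5 G=3 C=3 → Tm = 2·14 + 4·6 = 52°C.
Reverse: A=10 T=7 G=2 C=2 → Tm = 2·17 + 4·4 = 50°C.
|ΔTm| = |52 − 50| = 2°C, ≤ 5°C.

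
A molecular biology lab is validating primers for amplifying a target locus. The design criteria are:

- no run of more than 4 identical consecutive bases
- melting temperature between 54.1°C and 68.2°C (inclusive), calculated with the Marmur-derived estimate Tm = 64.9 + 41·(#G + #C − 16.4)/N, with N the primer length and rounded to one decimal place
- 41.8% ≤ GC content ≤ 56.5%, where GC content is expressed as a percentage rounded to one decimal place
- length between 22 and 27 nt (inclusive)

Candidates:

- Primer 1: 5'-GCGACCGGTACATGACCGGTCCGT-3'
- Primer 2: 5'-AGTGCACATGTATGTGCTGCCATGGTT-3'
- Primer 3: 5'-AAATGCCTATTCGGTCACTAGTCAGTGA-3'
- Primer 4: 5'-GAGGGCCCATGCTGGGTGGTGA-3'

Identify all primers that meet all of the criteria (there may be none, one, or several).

Primer 2 only.

Primer 1 (24 nt, A=4 T=4 G=8 C=8): longest run = 2 ✓; Tm = 64.9 + 41·(16 − 16.4)/24 = 64.2°C ✓; GC 16/24 = 66.7%, outside 41.8–56.5% ✗; length 24 ✓ — fails.
Primer 2 (27 nt, A=5 T=9 G=8 C=5): longest run = 2 ✓; Tm = 64.9 + 41·(13 − 16.4)/27 = 59.7°C ✓; GC 13/27 = 48.1% ✓; length 27 ✓ — passes.
Primer 3 (28 nt, A=8 T=8 G=6 C=6): longest run = 3 ✓; Tm = 64.9 + 41·(12 − 16.4)/28 = 58.5°C ✓; GC 12/28 = 42.9% ✓; length 28, outside 22–27 ✗ — fails.
Primer 4 (22 nt, A=3 T=4 G=11 C=4): longest run = 3 ✓; Tm = 64.9 + 41·(15 − 16.4)/22 = 62.3°C ✓; GC 15/22 = 68.2%, outside 41.8–56.5% ✗; length 22 ✓ — fails.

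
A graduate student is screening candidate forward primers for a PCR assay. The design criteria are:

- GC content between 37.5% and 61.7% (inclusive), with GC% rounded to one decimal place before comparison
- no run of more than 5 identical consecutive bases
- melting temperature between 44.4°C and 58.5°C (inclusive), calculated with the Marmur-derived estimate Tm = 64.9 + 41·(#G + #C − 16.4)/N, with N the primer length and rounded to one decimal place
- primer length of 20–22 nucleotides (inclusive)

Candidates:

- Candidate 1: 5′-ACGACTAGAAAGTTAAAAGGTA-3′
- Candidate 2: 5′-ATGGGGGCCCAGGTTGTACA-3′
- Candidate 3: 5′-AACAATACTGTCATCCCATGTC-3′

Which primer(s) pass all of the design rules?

Candidate 2 and Candidate 3.

Candidate 1 (22 nt, A=11 T=4 G=5 C=2): GC 7/22 = 31.8%, outside 37.5–61.7% ✗; longest run = 4 ✓; Tm = 64.9 + 41·(7 − 16.4)/22 = 47.4°C ✓; length 22 ✓ — fails.
Candidate 2 (20 nt, A=4 T=4 G=8 C=4): GC 12/20 = 60.0% ✓; longest run = 5 ✓; Tm = 64.9 + 41·(12 − 16.4)/20 = 55.9°C ✓; length 20 ✓ — passes.
Candidate 3 (22 nt, A=7 T=6 G=2 C=7): GC 9/22 = 40.9% ✓; longest run = 3 ✓; Tm = 64.9 + 41·(9 − 16.4)/22 = 51.1°C ✓; length 22 ✓ — passes.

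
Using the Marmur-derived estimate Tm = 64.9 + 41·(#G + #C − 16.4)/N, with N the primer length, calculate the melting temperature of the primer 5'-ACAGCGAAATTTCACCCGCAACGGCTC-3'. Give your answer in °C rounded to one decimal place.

62.8°C

Base counts: A=8, T=4, G=5, C=10; G+C = 15, N = 27.
Tm = 64.9 + 41·(15 − 16.4)/27 = 64.9 + -57.40/27 = 62.8°C.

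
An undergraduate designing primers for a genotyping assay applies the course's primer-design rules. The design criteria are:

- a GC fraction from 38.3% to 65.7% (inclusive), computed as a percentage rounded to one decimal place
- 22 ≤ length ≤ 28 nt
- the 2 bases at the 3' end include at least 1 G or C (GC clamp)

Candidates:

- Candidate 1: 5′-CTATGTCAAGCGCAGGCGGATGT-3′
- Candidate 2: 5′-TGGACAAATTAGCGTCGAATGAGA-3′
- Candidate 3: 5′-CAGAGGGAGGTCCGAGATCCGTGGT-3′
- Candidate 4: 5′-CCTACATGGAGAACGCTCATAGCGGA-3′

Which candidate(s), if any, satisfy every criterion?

Candidate 1, Candidate 2, Candidate 3 and Candidate 4.

Candidate 1 (23 nt, A=5 T=5 G=8 C=5): GC 13/23 = 56.5% ✓; length 23 ✓; 3' end GT has 1 G/C ✓ — passes.
Candidate 2 (24 nt, A=9 T=5 G=7 C=3): GC 10/24 = 41.7% ✓; length 24 ✓; 3' end GA has 1 G/C ✓ — passes.
Candidate 3 (25 nt, A=5 T=4 G=11 C=5): GC 16/25 = 64.0% ✓; length 25 ✓; 3' end GT has 1 G/C ✓ — passes.
Candidate 4 (26 nt, A=8 T=4 G=7 C=7): GC 14/26 = 53.8% ✓; length 26 ✓; 3' end GA has 1 G/C ✓ — passes.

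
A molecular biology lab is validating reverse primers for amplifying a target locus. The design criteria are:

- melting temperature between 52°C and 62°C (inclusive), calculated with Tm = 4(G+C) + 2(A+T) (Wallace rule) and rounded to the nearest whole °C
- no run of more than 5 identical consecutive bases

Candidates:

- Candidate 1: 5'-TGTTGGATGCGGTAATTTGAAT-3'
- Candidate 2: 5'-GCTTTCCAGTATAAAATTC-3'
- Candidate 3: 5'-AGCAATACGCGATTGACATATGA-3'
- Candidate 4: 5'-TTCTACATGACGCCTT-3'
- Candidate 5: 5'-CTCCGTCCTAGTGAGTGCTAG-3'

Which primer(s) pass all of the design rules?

Candidate 1 only.

Candidate 1 (22 nt, A=5 T=9 G=7 C=1): Tm = 2·14 + 4·8 = 60°C ✓; longest run = 3 ✓ — passes.
Candidate 2 (19 nt, A=6 T=7 G=2 C=4): Tm = 2·13 + 4·6 = 50°C, outside 52–62°C ✗; longest run = 4 ✓ — fails.
Candidate 3 (23 nt, A=9 T=5 G=5 C=4): Tm = 2·14 + 4·9 = 64°C, outside 52–62°C ✗; longest run = 2 ✓ — fails.
Candidate 4 (16 nt, A=3 T=6 G=2 C=5): Tm = 2·9 + 4·7 = 46°C, outside 52–62°C ✗; longest run = 2 ✓ — fails.
Candidate 5 (21 nt, A=3 T=6 G=6 C=6): Tm = 2·9 + 4·12 = 66°C, outside 52–62°C ✗; longest run = 2 ✓ — fails.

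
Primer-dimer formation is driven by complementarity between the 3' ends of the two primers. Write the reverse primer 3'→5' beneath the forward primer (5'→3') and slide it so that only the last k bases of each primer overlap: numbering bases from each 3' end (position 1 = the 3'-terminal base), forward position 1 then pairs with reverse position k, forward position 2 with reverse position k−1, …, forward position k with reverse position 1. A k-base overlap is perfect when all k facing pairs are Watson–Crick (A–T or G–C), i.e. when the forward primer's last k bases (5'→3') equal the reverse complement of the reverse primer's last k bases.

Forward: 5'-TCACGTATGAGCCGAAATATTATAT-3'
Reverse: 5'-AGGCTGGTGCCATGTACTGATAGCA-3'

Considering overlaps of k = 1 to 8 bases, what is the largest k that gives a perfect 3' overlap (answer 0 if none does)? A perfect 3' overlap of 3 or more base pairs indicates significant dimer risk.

Last 8 bases (5'→3') — forward …TATTATAT, reverse …TGATAGCA.
Reverse complement of the reverse primer's last 8 bases: TGCTATCA; its first k bases are the reverse complement of the reverse primer's last k bases, so a perfect k-base overlap needs the forward primer's last k bases to equal them.
Comparing (forward last k vs required): k=1: T vs T ✓; k=2: AT vs TG ✗; k=3: TAT vs TGC ✗; k=4: ATAT vs TGCT ✗; k=5: TATAT vs TGCTA ✗; k=6: TTATAT vs TGCTAT ✗; k=7: ATTATAT vs TGCTATC ✗; k=8: TATTATAT vs TGCTATCA ✗.
Only k = 1 is perfect, so the longest perfect 3' overlap is 1.

Longest perfect overlap: 1 complementary base pair; below the dimer-risk threshold (threshold 3).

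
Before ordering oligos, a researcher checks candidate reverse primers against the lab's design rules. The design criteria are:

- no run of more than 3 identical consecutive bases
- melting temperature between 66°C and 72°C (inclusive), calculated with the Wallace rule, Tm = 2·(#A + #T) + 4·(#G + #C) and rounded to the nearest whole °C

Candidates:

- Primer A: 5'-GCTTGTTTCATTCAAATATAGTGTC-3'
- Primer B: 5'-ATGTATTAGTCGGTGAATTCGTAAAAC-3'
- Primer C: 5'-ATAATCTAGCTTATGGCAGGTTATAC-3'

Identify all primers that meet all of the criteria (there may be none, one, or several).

Primer A (25 nt, A=6 T=11 G=4 C=4): longest run = 3 ✓; Tm = 2·17 + 4·8 = 66°C ✓ — passes.
Primer B (27 nt, A=9 T=9 G=6 C=3): longest run = 4, exceeds 3 ✗; Tm = 2·18 + 4·9 = 72°C ✓ — fails.
Primer C (26 nt, A=8 T=9 G=5 C=4): longest run = 2 ✓; Tm = 2·17 + 4·9 = 70°C ✓ — passes.

Primer A and Primer C.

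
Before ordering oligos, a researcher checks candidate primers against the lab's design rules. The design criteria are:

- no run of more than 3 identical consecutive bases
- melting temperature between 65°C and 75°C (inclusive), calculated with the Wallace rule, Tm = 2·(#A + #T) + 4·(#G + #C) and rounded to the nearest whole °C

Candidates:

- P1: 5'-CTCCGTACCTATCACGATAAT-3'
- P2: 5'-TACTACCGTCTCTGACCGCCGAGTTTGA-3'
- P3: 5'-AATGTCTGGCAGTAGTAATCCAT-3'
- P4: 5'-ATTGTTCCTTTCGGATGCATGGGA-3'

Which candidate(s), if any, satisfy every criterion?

P4 only.

P1 (21 nt, A=6 T=6 G=2 C=7): longest run = 2 ✓; Tm = 2·12 + 4·9 = 60°C, outside 65–75°C ✗ — fails.
P2 (28 nt, A=5 T=8 G=6 C=9): longest run = 3 ✓; Tm = 2·13 + 4·15 = 86°C, outside 65–75°C ✗ — fails.
P3 (23 nt, A=7 T=7 G=5 C=4): longest run = 2 ✓; Tm = 2·14 + 4·9 = 64°C, outside 65–75°C ✗ — fails.
P4 (24 nt, A=4 T=9 G=7 C=4): longest run = 3 ✓; Tm = 2·13 + 4·11 = 70°C ✓ — passes.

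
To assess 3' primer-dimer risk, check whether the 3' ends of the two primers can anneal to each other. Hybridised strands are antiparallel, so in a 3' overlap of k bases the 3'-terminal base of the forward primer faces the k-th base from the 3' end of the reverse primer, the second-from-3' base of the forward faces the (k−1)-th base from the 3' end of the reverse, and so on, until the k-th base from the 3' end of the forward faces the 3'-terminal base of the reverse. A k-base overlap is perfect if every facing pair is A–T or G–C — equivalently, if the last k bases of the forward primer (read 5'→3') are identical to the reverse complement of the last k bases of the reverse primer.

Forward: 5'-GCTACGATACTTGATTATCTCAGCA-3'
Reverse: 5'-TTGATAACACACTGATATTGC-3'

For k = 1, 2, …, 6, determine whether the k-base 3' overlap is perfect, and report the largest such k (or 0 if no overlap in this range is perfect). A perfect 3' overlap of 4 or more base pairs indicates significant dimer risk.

Last 6 bases (5'→3') — forward …TCAGCA, reverse …TATTGC.
Reverse complement of the reverse primer's last 6 bases: GCAATA; its first k bases are the reverse complement of the reverse primer's last k bases, so a perfect k-base overlap needs the forward primer's last k bases to equal them.
Comparing (forward last k vs required): k=1: A vs G ✗; k=2: CA vs GC ✗; k=3: GCA vs GCA ✓; k=4: AGCA vs GCAA ✗; k=5: CAGCA vs GCAAT ✗; k=6: TCAGCA vs GCAATA ✗.
Only k = 3 is perfect, so the longest perfect 3' overlap is 3.

Longest perfect overlap: 3 complementary base pairs; below the dimer-risk threshold (threshold 4).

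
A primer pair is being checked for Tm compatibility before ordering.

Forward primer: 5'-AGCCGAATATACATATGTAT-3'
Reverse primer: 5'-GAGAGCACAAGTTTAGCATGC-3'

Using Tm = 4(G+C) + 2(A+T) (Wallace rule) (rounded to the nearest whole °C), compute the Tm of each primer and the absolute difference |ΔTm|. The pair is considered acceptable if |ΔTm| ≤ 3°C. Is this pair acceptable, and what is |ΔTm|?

Forward: A=8 T=6 G=3 C=3 → Tm = 2·14 + 4·6 = 52°C.
Reverse: A=7 T=4 G=6 C=4 → Tm = 2·11 + 4·10 = 62°C.
|ΔTm| = |52 − 62| = 10°C, > 3°C.

|ΔTm| = 10°C; the pair is not acceptable.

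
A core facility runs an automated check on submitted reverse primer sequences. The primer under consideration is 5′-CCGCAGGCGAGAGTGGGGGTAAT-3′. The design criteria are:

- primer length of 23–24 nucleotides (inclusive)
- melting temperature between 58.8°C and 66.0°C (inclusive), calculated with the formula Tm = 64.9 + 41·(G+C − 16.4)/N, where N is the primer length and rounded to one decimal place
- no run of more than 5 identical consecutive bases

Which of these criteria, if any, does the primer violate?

Meets all criteria.

Base counts: A=5, T=3, G=11, C=4 (length 23).
length: length 23 ✓
Tm: Tm = 64.9 + 41·(15 − 16.4)/23 = 62.4°C ✓
homopolymer run: longest run = 5 ✓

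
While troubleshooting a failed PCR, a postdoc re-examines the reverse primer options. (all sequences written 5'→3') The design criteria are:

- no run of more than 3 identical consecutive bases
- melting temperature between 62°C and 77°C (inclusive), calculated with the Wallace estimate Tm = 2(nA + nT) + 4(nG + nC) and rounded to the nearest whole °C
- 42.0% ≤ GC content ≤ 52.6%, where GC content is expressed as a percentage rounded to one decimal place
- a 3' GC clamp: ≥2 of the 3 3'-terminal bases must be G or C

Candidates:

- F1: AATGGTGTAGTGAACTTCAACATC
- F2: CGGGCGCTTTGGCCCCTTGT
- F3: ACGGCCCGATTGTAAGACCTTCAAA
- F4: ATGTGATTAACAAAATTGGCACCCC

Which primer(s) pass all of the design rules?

F1 (24 nt, A=8 T=7 G=5 C=4): longest run = 2 ✓; Tm = 2·15 + 4·9 = 66°C ✓; GC 9/24 = 37.5%, outside 42.0–52.6% ✗; 3' end ATC has 1 G/C, need ≥2 ✗ — fails.
F2 (20 nt, A=0 T=6 G=7 C=7): longest run = 4, exceeds 3 ✗; Tm = 2·6 + 4·14 = 68°C ✓; GC 14/20 = 70.0%, outside 42.0–52.6% ✗; 3' end TGT has 1 G/C, need ≥2 ✗ — fails.
F3 (25 nt, A=8 T=5 G=5 C=7): longest run = 3 ✓; Tm = 2·13 + 4·12 = 74°C ✓; GC 12/25 = 48.0% ✓; 3' end AAA has 0 G/C, need ≥2 ✗ — fails.
F4 (25 nt, A=9 T=6 G=4 C=6): longest run = 4, exceeds 3 ✗; Tm = 2·15 + 4·10 = 70°C ✓; GC 10/25 = 40.0%, outside 42.0–52.6% ✗; 3' end CCC has 3 G/C ✓ — fails.

None of the candidates satisfy all criteria.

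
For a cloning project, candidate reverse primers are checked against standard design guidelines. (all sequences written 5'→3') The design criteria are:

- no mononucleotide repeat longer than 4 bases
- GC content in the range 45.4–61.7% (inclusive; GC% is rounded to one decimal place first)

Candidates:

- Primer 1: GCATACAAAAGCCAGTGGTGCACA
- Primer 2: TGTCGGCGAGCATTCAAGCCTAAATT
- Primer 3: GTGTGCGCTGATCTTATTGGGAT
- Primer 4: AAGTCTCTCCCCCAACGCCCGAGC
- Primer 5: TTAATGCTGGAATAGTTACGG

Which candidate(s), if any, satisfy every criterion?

Primer 1, Primer 2 and Primer 3.

Primer 1 (24 nt, A=9 T=3 G=6 C=6): longest run = 4 ✓; GC 12/24 = 50.0% ✓ — passes.
Primer 2 (26 nt, A=7 T=7 G=6 C=6): longest run = 3 ✓; GC 12/26 = 46.2% ✓ — passes.
Primer 3 (23 nt, A=3 T=9 G=8 C=3): longest run = 3 ✓; GC 11/23 = 47.8% ✓ — passes.
Primer 4 (24 nt, A=5 T=3 G=4 C=12): longest run = 5, exceeds 4 ✗; GC 16/24 = 66.7%, outside 45.4–61.7% ✗ — fails.
Primer 5 (21 nt, A=6 T=7 G=6 C=2): longest run = 2 ✓; GC 8/21 = 38.1%, outside 45.4–61.7% ✗ — fails.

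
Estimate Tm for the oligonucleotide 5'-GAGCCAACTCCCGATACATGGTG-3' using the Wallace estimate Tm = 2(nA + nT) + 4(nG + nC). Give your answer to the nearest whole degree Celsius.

72°C

Base counts: A=6, T=4, G=6, C=7 (length 23).
Tm = 2·(6+4) + 4·(6+7) = 2·10 + 4·13 = 20 + 52 = 72°C.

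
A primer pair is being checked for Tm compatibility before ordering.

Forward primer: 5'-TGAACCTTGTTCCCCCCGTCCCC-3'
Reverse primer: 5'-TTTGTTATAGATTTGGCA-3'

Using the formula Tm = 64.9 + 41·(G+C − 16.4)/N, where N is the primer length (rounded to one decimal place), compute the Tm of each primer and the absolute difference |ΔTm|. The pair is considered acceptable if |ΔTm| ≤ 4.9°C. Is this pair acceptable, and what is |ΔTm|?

|ΔTm| = 23.5°C; the pair is not acceptable.

Forward: G+C = 15, N = 23 → Tm = 64.9 + 41·(15 − 16.4)/23 = 62.4°C.
Reverse: G+C = 5, N = 18 → Tm = 64.9 + 41·(5 − 16.4)/18 = 38.9°C.
|ΔTm| = |62.4 − 38.9| = 23.5°C, > 4.9°C.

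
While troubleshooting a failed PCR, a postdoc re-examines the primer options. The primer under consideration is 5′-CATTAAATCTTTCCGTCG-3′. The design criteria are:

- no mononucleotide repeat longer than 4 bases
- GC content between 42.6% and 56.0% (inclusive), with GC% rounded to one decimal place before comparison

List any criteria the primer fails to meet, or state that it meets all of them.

Fails: GC content.

Base counts: A=4, T=7, G=2, C=5 (length 18).
homopolymer run: longest run = 3 ✓
GC content: GC 7/18 = 38.9%, outside 42.6–56.0% ✗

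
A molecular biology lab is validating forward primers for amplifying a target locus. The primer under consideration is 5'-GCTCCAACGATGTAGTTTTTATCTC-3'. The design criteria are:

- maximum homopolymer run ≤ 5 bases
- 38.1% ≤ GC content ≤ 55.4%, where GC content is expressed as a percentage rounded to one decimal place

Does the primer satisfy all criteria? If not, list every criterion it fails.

Base counts: A=5, T=10, G=4, C=6 (length 25).
homopolymer run: longest run = 5 ✓
GC content: GC 10/25 = 40.0% ✓

Meets all criteria.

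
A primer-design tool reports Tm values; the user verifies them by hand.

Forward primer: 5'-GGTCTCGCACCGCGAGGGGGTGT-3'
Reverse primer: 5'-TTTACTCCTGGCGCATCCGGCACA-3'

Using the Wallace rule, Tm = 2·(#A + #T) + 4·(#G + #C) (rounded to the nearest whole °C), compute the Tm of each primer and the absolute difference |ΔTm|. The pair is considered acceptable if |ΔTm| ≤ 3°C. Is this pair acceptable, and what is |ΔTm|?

Forward: A=2 T=4 G=11 C=6 → Tm = 2·6 + 4·17 = 80°C.
Reverse: A=4 T=6 G=5 C=9 → Tm = 2·10 + 4·14 = 76°C.
|ΔTm| = |80 − 76| = 4°C, > 3°C.

|ΔTm| = 4°C; the pair is not acceptable.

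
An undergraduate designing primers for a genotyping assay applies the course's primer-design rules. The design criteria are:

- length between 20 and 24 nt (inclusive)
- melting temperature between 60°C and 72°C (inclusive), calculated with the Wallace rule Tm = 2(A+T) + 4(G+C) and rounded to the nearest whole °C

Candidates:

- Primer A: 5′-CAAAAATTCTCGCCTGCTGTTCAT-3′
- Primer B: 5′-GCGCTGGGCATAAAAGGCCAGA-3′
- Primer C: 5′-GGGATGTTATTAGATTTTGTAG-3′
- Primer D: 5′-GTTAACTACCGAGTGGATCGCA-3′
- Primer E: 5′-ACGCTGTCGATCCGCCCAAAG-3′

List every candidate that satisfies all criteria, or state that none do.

Primer A, Primer B, Primer D and Primer E.

Primer A (24 nt, A=6 T=8 G=3 C=7): length 24 ✓; Tm = 2·14 + 4·10 = 68°C ✓ — passes.
Primer B (22 nt, A=7 T=2 G=8 C=5): length 22 ✓; Tm = 2·9 + 4·13 = 70°C ✓ — passes.
Primer C (22 nt, A=5 T=10 G=7 C=0): length 22 ✓; Tm = 2·15 + 4·7 = 58°C, outside 60–72°C ✗ — fails.
Primer D (22 nt, A=6 T=5 G=6 C=5): length 22 ✓; Tm = 2·11 + 4·11 = 66°C ✓ — passes.
Primer E (21 nt, A=5 T=3 G=5 C=8): length 21 ✓; Tm = 2·8 + 4·13 = 68°C ✓ — passes.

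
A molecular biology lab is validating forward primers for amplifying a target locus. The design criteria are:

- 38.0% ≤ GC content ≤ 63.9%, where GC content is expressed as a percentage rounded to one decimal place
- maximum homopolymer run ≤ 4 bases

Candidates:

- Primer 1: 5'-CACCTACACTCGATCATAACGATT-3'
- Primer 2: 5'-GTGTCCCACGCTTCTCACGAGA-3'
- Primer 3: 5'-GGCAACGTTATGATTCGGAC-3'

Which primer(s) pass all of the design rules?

Primer 1, Primer 2 and Primer 3.

Primer 1 (24 nt, A=8 T=6 G=2 C=8): GC 10/24 = 41.7% ✓; longest run = 2 ✓ — passes.
Primer 2 (22 nt, A=4 T=5 G=5 C=8): GC 13/22 = 59.1% ✓; longest run = 3 ✓ — passes.
Primer 3 (20 nt, A=5 T=5 G=6 C=4): GC 10/20 = 50.0% ✓; longest run = 2 ✓ — passes.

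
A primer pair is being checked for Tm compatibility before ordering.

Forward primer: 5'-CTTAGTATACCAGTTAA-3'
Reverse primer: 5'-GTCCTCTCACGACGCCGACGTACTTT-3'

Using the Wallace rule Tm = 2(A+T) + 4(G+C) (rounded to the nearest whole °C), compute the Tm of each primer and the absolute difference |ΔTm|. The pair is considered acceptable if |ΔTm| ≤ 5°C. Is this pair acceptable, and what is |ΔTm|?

|ΔTm| = 38°C; the pair is not acceptable.

Forward: A=6 T=6 G=2 C=3 → Tm = 2·12 + 4·5 = 44°C.
Reverse: A=4 T=7 G=5 C=10 → Tm = 2·11 + 4·15 = 82°C.
|ΔTm| = |44 − 82| = 38°C, > 5°C.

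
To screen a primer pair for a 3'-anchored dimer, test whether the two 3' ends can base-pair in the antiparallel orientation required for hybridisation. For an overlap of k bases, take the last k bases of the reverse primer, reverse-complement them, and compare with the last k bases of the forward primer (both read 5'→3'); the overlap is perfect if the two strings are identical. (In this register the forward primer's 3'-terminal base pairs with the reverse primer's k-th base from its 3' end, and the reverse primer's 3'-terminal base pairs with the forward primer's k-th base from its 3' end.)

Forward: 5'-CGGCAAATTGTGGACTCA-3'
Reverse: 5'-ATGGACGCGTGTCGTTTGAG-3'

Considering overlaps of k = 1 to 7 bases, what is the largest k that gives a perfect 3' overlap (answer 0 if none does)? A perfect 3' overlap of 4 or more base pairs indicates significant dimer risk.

Last 7 bases (5'→3') — forward …GGACTCA, reverse …GTTTGAG.
Reverse complement of the reverse primer's last 7 bases: CTCAAAC; its first k bases are the reverse complement of the reverse primer's last k bases, so a perfect k-base overlap needs the forward primer's last k bases to equal them.
Comparing (forward last k vs required): k=1: A vs C ✗; k=2: CA vs CT ✗; k=3: TCA vs CTC ✗; k=4: CTCA vs CTCA ✓; k=5: ACTCA vs CTCAA ✗; k=6: GACTCA vs CTCAAA ✗; k=7: GGACTCA vs CTCAAAC ✗.
Only k = 4 is perfect, so the longest perfect 3' overlap is 4.

Longest perfect overlap: 4 complementary base pairs; significant dimer risk (threshold 4).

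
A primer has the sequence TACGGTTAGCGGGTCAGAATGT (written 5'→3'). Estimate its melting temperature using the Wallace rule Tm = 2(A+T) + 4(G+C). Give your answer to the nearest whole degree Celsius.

66°C

Base counts: A=5, T=6, G=8, C=3 (length 22).
Tm = 2·(5+6) + 4·(8+3) = 2·11 + 4·11 = 22 + 44 = 66°C.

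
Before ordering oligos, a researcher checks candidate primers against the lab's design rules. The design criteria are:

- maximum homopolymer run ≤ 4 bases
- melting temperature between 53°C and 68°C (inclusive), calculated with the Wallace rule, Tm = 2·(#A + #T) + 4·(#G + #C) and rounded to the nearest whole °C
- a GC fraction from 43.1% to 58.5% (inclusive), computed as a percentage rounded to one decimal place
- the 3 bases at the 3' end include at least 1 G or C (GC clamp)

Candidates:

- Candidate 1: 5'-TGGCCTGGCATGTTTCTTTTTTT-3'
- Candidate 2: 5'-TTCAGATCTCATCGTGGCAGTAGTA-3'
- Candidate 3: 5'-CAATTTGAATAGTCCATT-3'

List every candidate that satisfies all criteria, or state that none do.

None of the candidates satisfy all criteria.

Candidate 1 (23 nt, A=1 T=13 G=5 C=4): longest run = 7, exceeds 4 ✗; Tm = 2·14 + 4·9 = 64°C ✓; GC 9/23 = 39.1%, outside 43.1–58.5% ✗; 3' end TTT has 0 G/C, need ≥1 ✗ — fails.
Candidate 2 (25 nt, A=6 T=8 G=6 C=5): longest run = 2 ✓; Tm = 2·14 + 4·11 = 72°C, outside 53–68°C ✗; GC 11/25 = 44.0% ✓; 3' end GTA has 1 G/C ✓ — fails.
Candidate 3 (18 nt, A=6 T=7 G=2 C=3): longest run = 3 ✓; Tm = 2·13 + 4·5 = 46°C, outside 53–68°C ✗; GC 5/18 = 27.8%, outside 43.1–58.5% ✗; 3' end ATT has 0 G/C, need ≥1 ✗ — fails.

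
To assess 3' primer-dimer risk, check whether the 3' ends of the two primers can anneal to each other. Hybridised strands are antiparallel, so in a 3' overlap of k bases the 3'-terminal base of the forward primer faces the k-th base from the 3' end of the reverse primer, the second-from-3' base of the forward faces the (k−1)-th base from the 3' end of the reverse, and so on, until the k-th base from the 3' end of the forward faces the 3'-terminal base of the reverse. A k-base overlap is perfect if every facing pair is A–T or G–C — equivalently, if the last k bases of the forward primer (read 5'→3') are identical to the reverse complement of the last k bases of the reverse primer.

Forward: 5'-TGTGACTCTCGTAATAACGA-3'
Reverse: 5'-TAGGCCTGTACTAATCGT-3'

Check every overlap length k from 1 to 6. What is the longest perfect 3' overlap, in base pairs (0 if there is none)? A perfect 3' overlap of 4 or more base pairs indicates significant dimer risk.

Longest perfect overlap: 4 complementary base pairs; significant dimer risk (threshold 4).

Last 6 bases (5'→3') — forward …TAACGA, reverse …AATCGT.
Reverse complement of the reverse primer's last 6 bases: ACGATT; its first k bases are the reverse complement of the reverse primer's last k bases, so a perfect k-base overlap needs the forward primer's last k bases to equal them.
Comparing (forward last k vs required): k=1: A vs A ✓; k=2: GA vs AC ✗; k=3: CGA vs ACG ✗; k=4: ACGA vs ACGA ✓; k=5: AACGA vs ACGAT ✗; k=6: TAACGA vs ACGATT ✗.
Perfect overlaps at k = 1, 4; the largest is 4.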